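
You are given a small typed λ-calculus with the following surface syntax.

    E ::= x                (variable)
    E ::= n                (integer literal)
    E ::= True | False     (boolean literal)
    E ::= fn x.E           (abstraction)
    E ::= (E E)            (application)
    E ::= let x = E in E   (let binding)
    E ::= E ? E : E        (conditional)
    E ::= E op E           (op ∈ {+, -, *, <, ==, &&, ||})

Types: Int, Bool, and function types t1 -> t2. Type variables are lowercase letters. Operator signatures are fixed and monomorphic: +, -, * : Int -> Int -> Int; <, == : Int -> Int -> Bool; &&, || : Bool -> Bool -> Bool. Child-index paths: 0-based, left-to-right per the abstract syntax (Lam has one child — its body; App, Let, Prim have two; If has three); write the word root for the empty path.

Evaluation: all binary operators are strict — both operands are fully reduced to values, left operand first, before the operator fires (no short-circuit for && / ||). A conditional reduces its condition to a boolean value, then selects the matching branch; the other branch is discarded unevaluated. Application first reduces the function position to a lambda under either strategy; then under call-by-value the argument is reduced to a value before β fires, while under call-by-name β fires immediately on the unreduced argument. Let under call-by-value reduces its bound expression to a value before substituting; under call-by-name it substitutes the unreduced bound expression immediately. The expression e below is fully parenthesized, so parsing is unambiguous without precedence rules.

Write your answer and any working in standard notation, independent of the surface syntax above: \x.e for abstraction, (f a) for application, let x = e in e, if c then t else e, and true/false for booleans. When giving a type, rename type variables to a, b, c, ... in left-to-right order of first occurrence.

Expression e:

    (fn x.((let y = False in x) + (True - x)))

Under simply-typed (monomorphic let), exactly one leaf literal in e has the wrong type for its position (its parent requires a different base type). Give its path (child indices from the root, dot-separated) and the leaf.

Answer: 0.1.0 : true

Working:
let y : Bool
x : a
  unify a ~ Int
  unify Bool ~ Int
  FAIL: mismatch Bool ~ Int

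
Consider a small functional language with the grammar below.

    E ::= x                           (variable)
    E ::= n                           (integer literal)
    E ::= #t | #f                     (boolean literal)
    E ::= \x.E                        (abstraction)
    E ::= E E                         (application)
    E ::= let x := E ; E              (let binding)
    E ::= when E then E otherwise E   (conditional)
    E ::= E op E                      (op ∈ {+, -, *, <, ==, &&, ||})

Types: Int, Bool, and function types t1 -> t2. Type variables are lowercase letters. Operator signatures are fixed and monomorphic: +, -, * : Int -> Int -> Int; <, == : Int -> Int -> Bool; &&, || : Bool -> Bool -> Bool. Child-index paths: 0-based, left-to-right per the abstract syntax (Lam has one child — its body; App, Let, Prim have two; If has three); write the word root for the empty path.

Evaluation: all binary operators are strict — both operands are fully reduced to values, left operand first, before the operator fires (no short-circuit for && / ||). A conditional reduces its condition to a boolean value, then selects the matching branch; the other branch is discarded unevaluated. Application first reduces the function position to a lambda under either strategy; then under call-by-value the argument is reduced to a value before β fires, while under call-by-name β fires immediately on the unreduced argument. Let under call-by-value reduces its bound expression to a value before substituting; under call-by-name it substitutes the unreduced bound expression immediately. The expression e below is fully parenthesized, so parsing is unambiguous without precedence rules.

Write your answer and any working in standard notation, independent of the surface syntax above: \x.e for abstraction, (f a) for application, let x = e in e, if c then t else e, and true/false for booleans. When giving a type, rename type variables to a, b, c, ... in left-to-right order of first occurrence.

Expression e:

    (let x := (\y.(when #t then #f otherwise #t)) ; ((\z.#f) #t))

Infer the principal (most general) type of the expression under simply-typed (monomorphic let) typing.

Answer: Bool

Trace:
  unify Bool ~ Bool
  unify Bool ~ Bool
\y._ : a -> Bool
let x : a -> Bool
\z._ : b -> Bool
  unify b -> Bool ~ Bool -> c
  unify b ~ Bool
  unify Bool ~ c
_ _ : Bool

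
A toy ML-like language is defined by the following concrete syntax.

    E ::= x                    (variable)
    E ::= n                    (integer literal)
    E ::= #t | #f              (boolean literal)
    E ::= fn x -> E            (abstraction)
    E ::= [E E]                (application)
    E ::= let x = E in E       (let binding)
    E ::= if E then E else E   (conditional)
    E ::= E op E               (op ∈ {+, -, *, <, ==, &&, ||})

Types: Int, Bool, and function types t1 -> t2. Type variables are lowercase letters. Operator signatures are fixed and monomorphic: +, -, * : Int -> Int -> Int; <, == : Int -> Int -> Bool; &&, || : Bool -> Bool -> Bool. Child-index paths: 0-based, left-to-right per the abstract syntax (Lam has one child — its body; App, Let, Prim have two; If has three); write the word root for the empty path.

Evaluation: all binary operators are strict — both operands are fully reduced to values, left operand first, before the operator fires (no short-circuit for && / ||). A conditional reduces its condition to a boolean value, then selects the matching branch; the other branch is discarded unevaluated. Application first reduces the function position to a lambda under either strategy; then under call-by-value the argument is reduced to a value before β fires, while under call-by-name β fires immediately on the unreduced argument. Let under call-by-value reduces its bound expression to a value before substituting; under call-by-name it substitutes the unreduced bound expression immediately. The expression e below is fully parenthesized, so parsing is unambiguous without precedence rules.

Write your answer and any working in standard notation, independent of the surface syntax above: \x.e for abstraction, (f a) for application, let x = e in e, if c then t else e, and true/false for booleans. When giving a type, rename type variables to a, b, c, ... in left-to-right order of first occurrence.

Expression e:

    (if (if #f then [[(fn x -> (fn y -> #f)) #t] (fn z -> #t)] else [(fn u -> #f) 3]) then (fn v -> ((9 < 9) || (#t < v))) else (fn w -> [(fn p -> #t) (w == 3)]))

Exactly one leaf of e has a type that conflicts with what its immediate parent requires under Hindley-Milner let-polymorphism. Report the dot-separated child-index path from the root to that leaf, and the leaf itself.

Answer: 1.0.1.0 : true

Working:
  unify Bool ~ Bool
\y._ : b -> Bool
\x._ : a -> b -> Bool
  unify a -> b -> Bool ~ Bool -> c
  unify a ~ Bool
  unify b -> Bool ~ c
_ _ : b -> Bool
\z._ : d -> Bool
  unify b -> Bool ~ (d -> Bool) -> e
  unify b ~ d -> Bool
  unify Bool ~ e
_ _ : Bool
\u._ : f -> Bool
  unify f -> Bool ~ Int -> g
  unify f ~ Int
  unify Bool ~ g
_ _ : Bool
  unify Bool ~ Bool
  unify Bool ~ Bool
  unify Int ~ Int
  unify Int ~ Int
  unify Bool ~ Bool
  unify Bool ~ Int
  FAIL: mismatch Bool ~ Int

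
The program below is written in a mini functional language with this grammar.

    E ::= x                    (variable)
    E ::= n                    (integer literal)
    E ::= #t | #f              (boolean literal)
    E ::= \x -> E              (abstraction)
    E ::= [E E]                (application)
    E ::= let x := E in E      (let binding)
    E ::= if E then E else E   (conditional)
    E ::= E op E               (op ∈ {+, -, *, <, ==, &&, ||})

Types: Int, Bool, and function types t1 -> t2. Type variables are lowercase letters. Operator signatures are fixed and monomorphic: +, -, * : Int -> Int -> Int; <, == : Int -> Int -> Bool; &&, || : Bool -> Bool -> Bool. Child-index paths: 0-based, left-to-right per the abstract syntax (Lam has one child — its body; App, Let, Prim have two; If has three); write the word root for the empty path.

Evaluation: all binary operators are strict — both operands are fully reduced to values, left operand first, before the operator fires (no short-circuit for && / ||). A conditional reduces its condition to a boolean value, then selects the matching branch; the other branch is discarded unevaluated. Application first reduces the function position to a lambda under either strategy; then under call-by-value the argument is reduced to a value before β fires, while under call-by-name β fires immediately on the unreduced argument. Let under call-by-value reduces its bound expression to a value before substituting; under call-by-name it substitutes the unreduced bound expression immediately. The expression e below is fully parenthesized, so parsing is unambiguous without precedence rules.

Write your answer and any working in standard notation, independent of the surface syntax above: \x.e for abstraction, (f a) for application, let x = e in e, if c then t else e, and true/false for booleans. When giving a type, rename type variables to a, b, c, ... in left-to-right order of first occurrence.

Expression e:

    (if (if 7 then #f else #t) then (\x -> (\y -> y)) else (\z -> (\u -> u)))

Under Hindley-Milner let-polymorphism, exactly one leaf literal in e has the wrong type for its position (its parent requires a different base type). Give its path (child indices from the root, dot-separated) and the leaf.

Answer: 0.0 : 7

Trace:
  unify Int ~ Bool
  FAIL: mismatch Int ~ Bool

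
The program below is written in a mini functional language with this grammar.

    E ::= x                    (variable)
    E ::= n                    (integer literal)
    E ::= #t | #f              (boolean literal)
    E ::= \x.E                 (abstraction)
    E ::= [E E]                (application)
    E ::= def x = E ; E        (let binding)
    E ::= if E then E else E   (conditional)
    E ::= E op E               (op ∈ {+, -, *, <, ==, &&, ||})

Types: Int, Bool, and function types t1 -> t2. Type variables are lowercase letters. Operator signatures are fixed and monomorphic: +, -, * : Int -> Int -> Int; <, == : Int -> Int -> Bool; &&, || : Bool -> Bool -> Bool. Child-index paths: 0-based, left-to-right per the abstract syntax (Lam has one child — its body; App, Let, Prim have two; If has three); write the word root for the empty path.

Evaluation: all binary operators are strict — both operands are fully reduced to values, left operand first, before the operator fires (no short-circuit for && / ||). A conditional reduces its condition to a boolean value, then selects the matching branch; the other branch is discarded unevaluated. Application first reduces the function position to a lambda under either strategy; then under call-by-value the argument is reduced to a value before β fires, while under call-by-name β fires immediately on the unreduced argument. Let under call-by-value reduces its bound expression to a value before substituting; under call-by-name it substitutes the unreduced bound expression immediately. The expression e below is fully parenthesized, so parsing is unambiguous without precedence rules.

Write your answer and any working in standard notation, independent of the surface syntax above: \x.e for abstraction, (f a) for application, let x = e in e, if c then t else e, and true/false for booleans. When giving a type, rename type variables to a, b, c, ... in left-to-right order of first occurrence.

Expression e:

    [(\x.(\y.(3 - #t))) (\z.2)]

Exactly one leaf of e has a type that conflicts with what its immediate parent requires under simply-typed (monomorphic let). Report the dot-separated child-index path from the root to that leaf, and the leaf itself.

Answer: 0.0.0.1 : true

Derivation:
  unify Int ~ Int
  unify Bool ~ Int
  FAIL: mismatch Bool ~ Int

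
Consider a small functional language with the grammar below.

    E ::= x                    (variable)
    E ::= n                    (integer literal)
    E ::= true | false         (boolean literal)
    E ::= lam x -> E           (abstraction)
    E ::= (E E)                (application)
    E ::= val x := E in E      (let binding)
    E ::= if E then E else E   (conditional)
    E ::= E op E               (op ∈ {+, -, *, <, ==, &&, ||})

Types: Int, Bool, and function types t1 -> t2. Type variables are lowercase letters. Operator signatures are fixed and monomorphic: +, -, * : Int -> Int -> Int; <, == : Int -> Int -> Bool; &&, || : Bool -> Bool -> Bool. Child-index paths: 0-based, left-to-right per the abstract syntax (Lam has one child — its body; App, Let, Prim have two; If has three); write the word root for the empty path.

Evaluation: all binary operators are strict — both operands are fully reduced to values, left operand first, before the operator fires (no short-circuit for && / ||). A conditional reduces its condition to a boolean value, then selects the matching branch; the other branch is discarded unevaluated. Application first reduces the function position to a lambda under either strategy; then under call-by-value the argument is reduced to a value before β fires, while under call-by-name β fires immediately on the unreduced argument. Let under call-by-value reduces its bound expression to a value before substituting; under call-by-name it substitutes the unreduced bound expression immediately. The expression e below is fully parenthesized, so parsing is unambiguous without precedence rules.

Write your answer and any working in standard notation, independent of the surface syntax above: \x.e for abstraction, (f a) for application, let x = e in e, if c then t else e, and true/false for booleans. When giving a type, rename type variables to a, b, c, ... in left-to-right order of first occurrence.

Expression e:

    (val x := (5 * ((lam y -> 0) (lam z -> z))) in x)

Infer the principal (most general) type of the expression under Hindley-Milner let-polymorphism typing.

Answer: Int

Working:
  unify Int ~ Int
\y._ : a -> Int
z : b
\z._ : b -> b
  unify a -> Int ~ (b -> b) -> c
  unify a ~ b -> b
  unify Int ~ c
_ _ : Int
  unify Int ~ Int
let x : Int
x : Int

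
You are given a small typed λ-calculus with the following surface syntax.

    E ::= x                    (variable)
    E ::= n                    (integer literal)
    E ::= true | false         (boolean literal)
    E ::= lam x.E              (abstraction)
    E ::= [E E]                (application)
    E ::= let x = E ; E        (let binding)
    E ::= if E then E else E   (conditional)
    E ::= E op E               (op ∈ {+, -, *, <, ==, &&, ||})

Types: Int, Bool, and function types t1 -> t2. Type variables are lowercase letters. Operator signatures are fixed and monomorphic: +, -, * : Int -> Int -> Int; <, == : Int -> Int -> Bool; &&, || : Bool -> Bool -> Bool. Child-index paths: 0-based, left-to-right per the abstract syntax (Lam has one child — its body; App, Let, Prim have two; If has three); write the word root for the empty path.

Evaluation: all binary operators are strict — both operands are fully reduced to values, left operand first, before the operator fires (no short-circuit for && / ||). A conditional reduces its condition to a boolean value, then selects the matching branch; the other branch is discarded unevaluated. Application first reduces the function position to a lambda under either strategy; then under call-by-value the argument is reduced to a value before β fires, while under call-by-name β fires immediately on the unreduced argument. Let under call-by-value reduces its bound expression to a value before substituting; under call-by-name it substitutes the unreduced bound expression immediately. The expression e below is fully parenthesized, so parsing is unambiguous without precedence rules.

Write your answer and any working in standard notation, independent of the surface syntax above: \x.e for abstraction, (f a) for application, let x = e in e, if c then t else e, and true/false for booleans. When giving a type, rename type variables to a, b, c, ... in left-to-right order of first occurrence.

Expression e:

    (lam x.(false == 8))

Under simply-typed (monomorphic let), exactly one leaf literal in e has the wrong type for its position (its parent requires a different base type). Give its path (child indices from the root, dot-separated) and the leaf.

Answer: 0.0 : false

Trace:
  unify Bool ~ Int
  FAIL: mismatch Bool ~ Int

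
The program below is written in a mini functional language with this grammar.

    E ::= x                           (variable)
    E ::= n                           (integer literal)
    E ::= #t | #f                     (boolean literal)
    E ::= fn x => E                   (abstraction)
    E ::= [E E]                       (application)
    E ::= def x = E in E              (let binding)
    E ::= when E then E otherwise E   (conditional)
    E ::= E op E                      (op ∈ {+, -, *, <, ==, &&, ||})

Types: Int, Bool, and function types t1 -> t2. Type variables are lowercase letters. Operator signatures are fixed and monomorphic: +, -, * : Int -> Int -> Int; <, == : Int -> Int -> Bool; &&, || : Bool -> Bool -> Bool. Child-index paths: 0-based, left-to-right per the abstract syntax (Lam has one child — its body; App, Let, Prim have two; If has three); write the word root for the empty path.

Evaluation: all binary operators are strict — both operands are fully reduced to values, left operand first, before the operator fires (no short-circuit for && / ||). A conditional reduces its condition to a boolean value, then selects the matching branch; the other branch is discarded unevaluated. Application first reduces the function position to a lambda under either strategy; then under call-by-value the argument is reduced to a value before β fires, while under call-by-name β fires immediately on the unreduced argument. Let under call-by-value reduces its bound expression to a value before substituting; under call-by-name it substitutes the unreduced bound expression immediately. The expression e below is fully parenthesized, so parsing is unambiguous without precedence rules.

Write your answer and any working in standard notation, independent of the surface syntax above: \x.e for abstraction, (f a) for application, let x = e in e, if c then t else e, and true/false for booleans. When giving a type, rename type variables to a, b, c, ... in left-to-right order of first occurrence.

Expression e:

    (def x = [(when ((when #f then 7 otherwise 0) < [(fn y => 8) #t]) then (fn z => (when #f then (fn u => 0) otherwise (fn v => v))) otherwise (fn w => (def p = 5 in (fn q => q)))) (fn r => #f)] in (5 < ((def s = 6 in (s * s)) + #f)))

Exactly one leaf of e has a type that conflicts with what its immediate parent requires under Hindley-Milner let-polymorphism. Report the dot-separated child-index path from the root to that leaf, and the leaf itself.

Trace:
  unify Bool ~ Bool
  unify Int ~ Int
  unify Int ~ Int
\y._ : a -> Int
  unify a -> Int ~ Bool -> b
  unify a ~ Bool
  unify Int ~ b
_ _ : Int
  unify Int ~ Int
  unify Bool ~ Bool
  unify Bool ~ Bool
\u._ : d -> Int
v : e
\v._ : e -> e
  unify d -> Int ~ e -> e
  unify d ~ e
  unify Int ~ e
\z._ : c -> Int -> Int
let p : Int
q : g
\q._ : g -> g
\w._ : f -> g -> g
  unify c -> Int -> Int ~ f -> g -> g
  unify c ~ f
  unify Int -> Int ~ g -> g
  unify Int ~ g
  unify Int ~ Int
\r._ : h -> Bool
  unify f -> Int -> Int ~ (h -> Bool) -> i
  unify f ~ h -> Bool
  unify Int -> Int ~ i
_ _ : Int -> Int
let x : Int -> Int
  unify Int ~ Int
let s : Int
s : Int
  unify Int ~ Int
s : Int
  unify Int ~ Int
  unify Int ~ Int
  unify Bool ~ Int
  FAIL: mismatch Bool ~ Int

Answer: 1.1.1 : false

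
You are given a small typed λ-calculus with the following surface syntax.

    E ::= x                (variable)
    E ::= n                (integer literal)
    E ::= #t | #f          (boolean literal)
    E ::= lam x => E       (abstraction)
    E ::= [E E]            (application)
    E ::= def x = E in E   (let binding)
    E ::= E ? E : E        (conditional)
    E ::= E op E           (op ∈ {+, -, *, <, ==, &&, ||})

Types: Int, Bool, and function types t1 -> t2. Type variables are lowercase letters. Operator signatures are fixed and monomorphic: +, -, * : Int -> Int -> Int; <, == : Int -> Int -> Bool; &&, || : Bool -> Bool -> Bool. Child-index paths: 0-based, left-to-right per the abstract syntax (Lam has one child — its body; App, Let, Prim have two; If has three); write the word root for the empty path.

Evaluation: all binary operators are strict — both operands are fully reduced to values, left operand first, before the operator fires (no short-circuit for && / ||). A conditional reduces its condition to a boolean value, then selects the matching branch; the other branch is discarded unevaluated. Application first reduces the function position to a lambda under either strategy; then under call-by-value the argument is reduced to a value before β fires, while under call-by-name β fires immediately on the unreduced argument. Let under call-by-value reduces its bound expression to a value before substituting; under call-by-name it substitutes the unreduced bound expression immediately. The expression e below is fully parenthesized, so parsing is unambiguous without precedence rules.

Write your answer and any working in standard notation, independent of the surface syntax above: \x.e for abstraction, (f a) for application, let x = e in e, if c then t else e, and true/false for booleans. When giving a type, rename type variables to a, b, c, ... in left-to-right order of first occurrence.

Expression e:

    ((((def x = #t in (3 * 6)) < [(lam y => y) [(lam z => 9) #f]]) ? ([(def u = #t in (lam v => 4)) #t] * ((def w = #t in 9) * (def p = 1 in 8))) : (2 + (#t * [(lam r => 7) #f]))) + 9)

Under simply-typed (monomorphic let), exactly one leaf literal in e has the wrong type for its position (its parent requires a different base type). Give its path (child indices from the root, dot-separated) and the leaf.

Working:
let x : Bool
  unify Int ~ Int
  unify Int ~ Int
  unify Int ~ Int
y : a
\y._ : a -> a
\z._ : b -> Int
  unify b -> Int ~ Bool -> c
  unify b ~ Bool
  unify Int ~ c
_ _ : Int
  unify a -> a ~ Int -> d
  unify a ~ Int
  unify Int ~ d
_ _ : Int
  unify Int ~ Int
  unify Bool ~ Bool
let u : Bool
\v._ : e -> Int
  unify e -> Int ~ Bool -> f
  unify e ~ Bool
  unify Int ~ f
_ _ : Int
  unify Int ~ Int
let w : Bool
  unify Int ~ Int
let p : Int
  unify Int ~ Int
  unify Int ~ Int
  unify Int ~ Int
  unify Bool ~ Int
  FAIL: mismatch Bool ~ Int

Answer: 0.2.1.0 : true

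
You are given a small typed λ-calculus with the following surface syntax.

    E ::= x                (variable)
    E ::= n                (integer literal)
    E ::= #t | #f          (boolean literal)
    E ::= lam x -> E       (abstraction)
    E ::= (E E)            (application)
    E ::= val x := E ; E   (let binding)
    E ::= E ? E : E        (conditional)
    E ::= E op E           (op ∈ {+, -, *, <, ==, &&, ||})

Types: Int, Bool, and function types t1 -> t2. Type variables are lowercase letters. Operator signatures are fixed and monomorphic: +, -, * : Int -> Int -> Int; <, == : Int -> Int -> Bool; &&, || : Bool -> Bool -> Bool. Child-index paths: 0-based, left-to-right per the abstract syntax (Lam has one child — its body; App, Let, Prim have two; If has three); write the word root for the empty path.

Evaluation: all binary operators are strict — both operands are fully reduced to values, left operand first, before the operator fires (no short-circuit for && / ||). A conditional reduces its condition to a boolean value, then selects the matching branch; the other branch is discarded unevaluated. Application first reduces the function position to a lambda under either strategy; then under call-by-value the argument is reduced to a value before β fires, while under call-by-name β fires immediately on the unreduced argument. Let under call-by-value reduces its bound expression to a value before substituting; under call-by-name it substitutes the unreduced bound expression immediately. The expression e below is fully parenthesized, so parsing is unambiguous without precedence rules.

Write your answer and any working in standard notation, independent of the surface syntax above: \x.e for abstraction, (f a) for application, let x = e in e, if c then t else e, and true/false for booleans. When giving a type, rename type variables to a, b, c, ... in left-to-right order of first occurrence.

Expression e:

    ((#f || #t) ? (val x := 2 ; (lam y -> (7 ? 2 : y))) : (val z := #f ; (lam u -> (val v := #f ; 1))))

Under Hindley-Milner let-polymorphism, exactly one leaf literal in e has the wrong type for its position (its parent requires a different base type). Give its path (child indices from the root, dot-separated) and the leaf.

Answer: 1.1.0.0 : 7

Derivation:
  unify Bool ~ Bool
  unify Bool ~ Bool
  unify Bool ~ Bool
let x : Int
  unify Int ~ Bool
  FAIL: mismatch Int ~ Bool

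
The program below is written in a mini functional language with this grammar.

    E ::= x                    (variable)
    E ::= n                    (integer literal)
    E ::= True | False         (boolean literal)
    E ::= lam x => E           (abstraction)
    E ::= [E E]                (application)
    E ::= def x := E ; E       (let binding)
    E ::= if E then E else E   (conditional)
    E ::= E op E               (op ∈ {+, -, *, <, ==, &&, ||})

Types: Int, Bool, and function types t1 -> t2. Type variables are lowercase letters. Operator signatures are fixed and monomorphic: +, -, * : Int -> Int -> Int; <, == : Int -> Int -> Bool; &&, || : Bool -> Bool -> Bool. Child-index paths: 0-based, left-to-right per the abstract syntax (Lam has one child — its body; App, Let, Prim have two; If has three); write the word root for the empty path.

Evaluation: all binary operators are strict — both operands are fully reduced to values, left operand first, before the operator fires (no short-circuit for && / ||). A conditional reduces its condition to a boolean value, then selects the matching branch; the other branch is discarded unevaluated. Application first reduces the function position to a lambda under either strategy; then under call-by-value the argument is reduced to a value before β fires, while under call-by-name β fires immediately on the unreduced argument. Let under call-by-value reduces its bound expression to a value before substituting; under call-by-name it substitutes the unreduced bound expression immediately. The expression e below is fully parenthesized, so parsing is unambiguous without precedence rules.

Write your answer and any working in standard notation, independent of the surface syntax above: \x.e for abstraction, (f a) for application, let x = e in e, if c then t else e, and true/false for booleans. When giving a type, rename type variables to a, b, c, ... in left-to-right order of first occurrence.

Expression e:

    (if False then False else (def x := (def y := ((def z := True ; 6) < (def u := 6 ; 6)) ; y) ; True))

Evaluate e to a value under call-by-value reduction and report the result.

Answer: true

Derivation:
step 0: (if false then false else (let x = (let y = ((let z = true in 6) < (let u = 6 in 6)) in y) in true))
step 1: [if@root] (let x = (let y = ((let z = true in 6) < (let u = 6 in 6)) in y) in true)
step 2: [let@0.0.0] (let x = (let y = (6 < (let u = 6 in 6)) in y) in true)
step 3: [let@0.0.1] (let x = (let y = (6 < 6) in y) in true)
step 4: [delta@0.0] (let x = (let y = false in y) in true)
step 5: [let@0] (let x = false in true)
step 6: [let@root] true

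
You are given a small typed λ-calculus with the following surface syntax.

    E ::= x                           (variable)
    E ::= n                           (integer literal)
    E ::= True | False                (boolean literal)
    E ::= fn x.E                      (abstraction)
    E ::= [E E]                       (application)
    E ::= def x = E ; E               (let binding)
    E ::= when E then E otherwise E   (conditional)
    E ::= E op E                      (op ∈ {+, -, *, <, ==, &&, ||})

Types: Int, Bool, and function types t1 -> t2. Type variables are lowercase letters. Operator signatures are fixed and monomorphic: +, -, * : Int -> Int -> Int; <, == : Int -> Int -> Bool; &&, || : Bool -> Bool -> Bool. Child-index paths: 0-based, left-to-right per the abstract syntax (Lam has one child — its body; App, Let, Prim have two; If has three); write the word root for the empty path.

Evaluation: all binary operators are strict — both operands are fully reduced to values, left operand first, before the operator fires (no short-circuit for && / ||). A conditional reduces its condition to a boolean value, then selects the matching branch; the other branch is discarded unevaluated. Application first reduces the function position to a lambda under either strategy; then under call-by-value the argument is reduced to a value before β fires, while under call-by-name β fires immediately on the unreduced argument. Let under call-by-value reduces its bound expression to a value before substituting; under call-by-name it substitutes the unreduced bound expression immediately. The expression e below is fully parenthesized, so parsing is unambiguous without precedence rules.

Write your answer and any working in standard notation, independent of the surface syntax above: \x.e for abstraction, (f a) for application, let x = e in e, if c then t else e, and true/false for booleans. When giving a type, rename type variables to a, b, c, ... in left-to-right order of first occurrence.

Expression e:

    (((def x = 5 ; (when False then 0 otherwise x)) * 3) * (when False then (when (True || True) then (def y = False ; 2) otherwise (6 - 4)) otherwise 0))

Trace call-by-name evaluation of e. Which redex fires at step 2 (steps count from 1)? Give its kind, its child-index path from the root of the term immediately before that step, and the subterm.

Answer: if at 0.0 : (if false then 0 else 5)

Working:
step 0: (((let x = 5 in (if false then 0 else x)) * 3) * (if false then (if (true || true) then (let y = false in 2) else (6 - 4)) else 0))
step 1: [let@0.0] (((if false then 0 else 5) * 3) * (if false then (if (true || true) then (let y = false in 2) else (6 - 4)) else 0))
step 2: [if@0.0] ((5 * 3) * (if false then (if (true || true) then (let y = false in 2) else (6 - 4)) else 0))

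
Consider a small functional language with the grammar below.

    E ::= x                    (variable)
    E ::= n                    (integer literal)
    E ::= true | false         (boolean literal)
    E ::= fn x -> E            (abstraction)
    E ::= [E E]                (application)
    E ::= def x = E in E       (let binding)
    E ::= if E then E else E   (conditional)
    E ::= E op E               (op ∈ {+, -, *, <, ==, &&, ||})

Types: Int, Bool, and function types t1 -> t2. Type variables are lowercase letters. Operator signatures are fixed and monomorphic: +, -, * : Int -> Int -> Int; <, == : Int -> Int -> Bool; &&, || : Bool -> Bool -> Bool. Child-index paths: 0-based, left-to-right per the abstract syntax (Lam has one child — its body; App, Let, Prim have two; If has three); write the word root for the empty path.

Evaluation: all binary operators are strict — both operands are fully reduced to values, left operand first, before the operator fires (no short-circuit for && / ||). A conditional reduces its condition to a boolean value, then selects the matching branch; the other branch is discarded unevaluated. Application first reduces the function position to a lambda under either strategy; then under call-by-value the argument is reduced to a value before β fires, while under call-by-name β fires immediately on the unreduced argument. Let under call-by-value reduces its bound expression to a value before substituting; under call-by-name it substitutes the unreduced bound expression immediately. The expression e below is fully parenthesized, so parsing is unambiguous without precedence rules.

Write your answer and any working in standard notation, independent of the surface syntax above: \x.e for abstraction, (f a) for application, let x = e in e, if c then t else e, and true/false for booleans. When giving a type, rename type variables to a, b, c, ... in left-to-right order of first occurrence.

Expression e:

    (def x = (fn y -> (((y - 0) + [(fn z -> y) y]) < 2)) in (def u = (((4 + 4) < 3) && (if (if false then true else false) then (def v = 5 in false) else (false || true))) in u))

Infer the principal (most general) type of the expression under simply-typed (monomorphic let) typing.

Derivation:
y : a
  unify a ~ Int
  unify Int ~ Int
  unify Int ~ Int
y : Int
\z._ : b -> Int
y : Int
  unify b -> Int ~ Int -> c
  unify b ~ Int
  unify Int ~ c
_ _ : Int
  unify Int ~ Int
  unify Int ~ Int
  unify Int ~ Int
\y._ : Int -> Bool
let x : Int -> Bool
  unify Int ~ Int
  unify Int ~ Int
  unify Int ~ Int
  unify Int ~ Int
  unify Bool ~ Bool
  unify Bool ~ Bool
  unify Bool ~ Bool
  unify Bool ~ Bool
let v : Int
  unify Bool ~ Bool
  unify Bool ~ Bool
  unify Bool ~ Bool
  unify Bool ~ Bool
let u : Bool
u : Bool

Answer: Bool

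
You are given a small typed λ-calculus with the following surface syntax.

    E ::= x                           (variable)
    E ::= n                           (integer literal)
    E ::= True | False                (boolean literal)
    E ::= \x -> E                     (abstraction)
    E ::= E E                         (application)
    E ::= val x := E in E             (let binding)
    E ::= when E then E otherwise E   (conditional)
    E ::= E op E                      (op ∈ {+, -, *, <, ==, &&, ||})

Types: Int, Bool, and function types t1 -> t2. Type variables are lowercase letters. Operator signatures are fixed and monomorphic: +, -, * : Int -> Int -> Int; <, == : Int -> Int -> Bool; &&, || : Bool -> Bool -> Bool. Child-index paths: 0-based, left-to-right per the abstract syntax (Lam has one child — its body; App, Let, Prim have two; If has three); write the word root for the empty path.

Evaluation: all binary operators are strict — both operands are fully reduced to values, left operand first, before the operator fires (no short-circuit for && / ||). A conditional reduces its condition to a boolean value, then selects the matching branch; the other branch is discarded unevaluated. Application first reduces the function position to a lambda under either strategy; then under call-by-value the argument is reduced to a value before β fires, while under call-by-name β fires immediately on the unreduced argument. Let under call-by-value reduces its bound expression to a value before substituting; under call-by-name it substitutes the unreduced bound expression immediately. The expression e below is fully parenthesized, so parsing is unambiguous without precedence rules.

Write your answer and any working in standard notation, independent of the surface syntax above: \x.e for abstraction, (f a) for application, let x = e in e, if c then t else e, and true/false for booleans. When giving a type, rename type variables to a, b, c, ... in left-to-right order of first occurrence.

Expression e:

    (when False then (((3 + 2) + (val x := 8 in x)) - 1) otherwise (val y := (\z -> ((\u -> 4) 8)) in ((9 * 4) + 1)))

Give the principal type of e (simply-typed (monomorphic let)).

Answer: Int

Working:
  unify Bool ~ Bool
  unify Int ~ Int
  unify Int ~ Int
  unify Int ~ Int
let x : Int
x : Int
  unify Int ~ Int
  unify Int ~ Int
  unify Int ~ Int
\u._ : b -> Int
  unify b -> Int ~ Int -> c
  unify b ~ Int
  unify Int ~ c
_ _ : Int
\z._ : a -> Int
let y : a -> Int
  unify Int ~ Int
  unify Int ~ Int
  unify Int ~ Int
  unify Int ~ Int
  unify Int ~ Int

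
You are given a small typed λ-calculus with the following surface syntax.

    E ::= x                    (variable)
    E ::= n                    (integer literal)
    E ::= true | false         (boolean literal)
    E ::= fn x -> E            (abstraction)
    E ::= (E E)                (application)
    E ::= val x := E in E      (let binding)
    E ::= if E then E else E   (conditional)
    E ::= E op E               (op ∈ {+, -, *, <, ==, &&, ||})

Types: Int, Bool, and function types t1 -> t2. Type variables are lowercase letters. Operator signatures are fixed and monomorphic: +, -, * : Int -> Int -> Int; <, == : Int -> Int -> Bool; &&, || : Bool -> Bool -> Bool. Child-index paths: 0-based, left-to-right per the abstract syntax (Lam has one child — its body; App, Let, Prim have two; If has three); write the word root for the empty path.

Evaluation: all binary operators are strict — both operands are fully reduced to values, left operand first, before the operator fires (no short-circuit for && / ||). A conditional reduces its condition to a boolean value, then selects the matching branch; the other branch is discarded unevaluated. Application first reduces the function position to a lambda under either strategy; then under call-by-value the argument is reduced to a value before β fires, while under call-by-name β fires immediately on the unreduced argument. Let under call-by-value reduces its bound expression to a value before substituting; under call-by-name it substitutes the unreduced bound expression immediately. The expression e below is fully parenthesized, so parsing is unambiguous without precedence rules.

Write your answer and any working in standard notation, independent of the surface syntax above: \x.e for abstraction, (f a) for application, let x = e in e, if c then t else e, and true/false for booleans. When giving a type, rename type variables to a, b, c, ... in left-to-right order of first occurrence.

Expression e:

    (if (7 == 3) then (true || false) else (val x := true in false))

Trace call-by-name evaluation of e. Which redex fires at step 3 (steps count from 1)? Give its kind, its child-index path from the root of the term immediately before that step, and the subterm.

Trace:
step 0: (if (7 == 3) then (true || false) else (let x = true in false))
step 1: [delta@0] (if false then (true || false) else (let x = true in false))
step 2: [if@root] (let x = true in false)
step 3: [let@root] false

Answer: let at root : (let x = true in false)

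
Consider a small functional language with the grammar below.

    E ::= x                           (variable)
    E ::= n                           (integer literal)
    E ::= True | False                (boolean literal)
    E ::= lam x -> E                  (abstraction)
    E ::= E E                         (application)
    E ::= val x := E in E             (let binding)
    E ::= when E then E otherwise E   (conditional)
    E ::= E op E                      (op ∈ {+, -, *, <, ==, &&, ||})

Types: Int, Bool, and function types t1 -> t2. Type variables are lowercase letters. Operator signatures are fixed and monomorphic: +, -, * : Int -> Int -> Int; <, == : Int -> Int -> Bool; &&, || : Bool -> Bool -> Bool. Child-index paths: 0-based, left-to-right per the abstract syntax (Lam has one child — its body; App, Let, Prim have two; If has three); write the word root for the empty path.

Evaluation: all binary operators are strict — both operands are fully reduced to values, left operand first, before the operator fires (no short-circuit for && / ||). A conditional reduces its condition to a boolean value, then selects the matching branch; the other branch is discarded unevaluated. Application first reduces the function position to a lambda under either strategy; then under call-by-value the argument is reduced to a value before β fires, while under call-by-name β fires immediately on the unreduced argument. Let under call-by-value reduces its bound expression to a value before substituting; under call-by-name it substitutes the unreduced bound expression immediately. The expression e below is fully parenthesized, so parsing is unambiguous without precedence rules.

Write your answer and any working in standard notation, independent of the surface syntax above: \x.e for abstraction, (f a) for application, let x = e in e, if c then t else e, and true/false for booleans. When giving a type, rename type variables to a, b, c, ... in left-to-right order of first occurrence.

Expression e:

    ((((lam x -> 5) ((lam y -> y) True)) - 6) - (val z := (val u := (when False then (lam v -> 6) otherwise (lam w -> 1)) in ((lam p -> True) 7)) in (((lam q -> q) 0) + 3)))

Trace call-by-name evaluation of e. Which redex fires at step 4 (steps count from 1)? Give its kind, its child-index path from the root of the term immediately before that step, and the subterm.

Answer: beta at 1.0 : ((\q.q) 0)

Trace:
step 0: ((((\x.5) ((\y.y) true)) - 6) - (let z = (let u = (if false then (\v.6) else (\w.1)) in ((\p.true) 7)) in (((\q.q) 0) + 3)))
step 1: [beta@0.0] ((5 - 6) - (let z = (let u = (if false then (\v.6) else (\w.1)) in ((\p.true) 7)) in (((\q.q) 0) + 3)))
step 2: [delta@0] (-1 - (let z = (let u = (if false then (\v.6) else (\w.1)) in ((\p.true) 7)) in (((\q.q) 0) + 3)))
step 3: [let@1] (-1 - (((\q.q) 0) + 3))
step 4: [beta@1.0] (-1 - (0 + 3))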